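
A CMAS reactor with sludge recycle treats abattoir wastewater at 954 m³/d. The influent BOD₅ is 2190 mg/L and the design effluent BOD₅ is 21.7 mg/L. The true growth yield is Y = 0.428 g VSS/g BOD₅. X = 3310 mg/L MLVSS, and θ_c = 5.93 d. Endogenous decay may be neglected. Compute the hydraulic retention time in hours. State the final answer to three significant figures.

With k_d = 0 the design equation reduces to V = Y Q (S₀−S) θ_c / X = 0.428 × 954 × (2190 − 21.7) × 5.93 / 3310 = 1586 m³.
τ = V/Q = 1586/954 = 1.663 d, or 39.90 h.

τ ≈ 39.9 h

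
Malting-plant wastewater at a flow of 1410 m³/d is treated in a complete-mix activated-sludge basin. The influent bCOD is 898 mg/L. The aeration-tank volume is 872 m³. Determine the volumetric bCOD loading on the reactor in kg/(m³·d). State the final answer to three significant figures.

Applied bCOD load per unit volume = Q·S₀/V = (1410 × 898/1000)/872.0 = 1.452 kg bCOD·m⁻³·d⁻¹.

L_v ≈ 1.45 kg bCOD/(m³·d)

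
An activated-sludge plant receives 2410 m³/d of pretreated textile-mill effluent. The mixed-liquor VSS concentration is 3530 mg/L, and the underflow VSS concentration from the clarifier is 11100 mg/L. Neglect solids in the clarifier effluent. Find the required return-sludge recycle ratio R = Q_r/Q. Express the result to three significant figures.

Solids balance on the clarifier gives (1+R)X = R·X_r, so R = X/(X_r − X) = 3530 / (11100 − 3530) = 0.4663.

R ≈ 0.466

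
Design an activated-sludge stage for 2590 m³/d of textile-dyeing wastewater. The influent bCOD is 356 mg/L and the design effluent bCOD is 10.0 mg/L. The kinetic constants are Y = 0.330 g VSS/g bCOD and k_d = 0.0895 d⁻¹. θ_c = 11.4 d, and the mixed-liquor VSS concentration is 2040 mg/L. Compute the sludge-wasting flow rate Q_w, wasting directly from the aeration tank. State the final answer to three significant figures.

Q_w ≈ 71.8 m³/d

Steady-state biomass mass balance: V·X·(1 + k_d·θ_c) = Y·Q·(S₀ − S)·θ_c, so V = 0.330 × 2590 × (356 − 10.0) × 11.4 / [2040 × (1 + 0.0895 × 11.4)] = 3.37×10^6 / 4121 = 818.0 m³.
With mixed-liquor wasting, θ_c = V/Q_w, so Q_w = V/θ_c = 818.0/11.4 = 71.75 m³/d.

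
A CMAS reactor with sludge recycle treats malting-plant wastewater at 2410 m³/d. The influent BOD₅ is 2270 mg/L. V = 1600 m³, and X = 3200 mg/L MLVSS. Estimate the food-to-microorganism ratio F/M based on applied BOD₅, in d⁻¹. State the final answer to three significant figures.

F/M ≈ 1.07 d⁻¹

F/M = applied load / biomass = Q·S₀/(V·X) = 2410 × 2270 / (1600 × 3200) = 1.068 d⁻¹.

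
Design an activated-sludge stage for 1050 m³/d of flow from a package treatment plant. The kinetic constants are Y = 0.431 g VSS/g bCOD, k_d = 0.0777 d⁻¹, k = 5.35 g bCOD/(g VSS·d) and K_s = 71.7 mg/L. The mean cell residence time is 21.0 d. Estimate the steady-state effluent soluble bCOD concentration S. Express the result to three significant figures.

Effluent substrate depends only on kinetics and SRT: S = K_s(1 + k_d θ_c) / [θ_c(Yk − k_d) − 1] = 71.7 × (1 + 0.0777 × 21.0) / [21.0 × (0.431 × 5.35 − 0.0777) − 1] = 188.7 / 45.79 = 4.121 mg/L.

S ≈ 4.12 mg/L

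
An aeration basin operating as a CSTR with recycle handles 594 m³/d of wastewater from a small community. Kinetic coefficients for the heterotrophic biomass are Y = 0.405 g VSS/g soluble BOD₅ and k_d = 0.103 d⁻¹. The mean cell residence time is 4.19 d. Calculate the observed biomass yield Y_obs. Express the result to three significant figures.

The observed yield is Y_obs = Y/(1 + k_d·θ_c) = 0.405 / (1 + 0.103 × 4.19) = 0.405 / 1.432 = 0.2829 g VSS per g soluble BOD₅ removed.

Y_obs ≈ 0.283 g VSS/g soluble BOD₅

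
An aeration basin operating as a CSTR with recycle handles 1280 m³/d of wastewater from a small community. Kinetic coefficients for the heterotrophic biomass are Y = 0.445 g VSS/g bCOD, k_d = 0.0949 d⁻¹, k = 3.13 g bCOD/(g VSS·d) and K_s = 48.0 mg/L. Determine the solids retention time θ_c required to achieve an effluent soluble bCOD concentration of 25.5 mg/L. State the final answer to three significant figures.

θ_c ≈ 2.58 d

Specific growth rate at S = 25.5 mg/L: μ = YkS/(K_s+S) = 0.445·3.13·25.5/(48.0+25.5) = 0.4832 d⁻¹.
θ_c = 1/(μ − k_d) = 1/(0.4832 − 0.0949) = 1/0.3883 = 2.575 d.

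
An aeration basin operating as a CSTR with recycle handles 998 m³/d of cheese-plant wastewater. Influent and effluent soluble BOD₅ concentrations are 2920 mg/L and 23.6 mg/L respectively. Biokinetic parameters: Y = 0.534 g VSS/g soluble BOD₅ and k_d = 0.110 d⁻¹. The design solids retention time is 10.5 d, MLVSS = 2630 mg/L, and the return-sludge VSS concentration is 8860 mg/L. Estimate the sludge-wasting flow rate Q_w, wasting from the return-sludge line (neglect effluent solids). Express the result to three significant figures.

Rearranging the biomass balance for a CMAS with decay, V = Y·Q·ΔS·θ_c / [X·(1+k_d θ_c)] = 0.534 × 998 × (2920 − 23.6) × 10.5 / [2630 × (1 + 0.110 × 10.5)] = 1.62×10^7 / 5668 = 2860 m³.
Wasting from the return line (neglecting effluent solids): Q_w = V·X / (θ_c·X_r) = 2860 × 2630 / (10.5 × 8860) = 80.84 m³/d.

Q_w ≈ 80.8 m³/d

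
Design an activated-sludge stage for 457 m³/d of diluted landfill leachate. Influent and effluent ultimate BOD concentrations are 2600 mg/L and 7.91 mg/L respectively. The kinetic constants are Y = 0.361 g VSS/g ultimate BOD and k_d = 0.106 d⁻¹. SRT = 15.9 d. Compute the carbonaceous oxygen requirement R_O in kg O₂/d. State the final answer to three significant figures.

R_O ≈ 958 kg O₂/d

The observed yield is Y_obs = Y/(1 + k_d·θ_c) = 0.361 / (1 + 0.106 × 15.9) = 0.361 / 2.685 = 0.1344 g VSS per g ultimate BOD removed.
Substrate removed = Q·(S₀ − S) = 457 m³/d × (2600 − 7.91) g/m³ = 1.18×10^6 g/d = 1185 kg/d.
P_X = Y_obs·Q·(S₀ − S) = 0.1344 × 1185 = 159.2 kg VSS/d.
Carbonaceous O₂ demand = substrate oxidised − cell-mass equivalent = 1185 − 1.42 × 159.2 = 958.5 kg O₂/d.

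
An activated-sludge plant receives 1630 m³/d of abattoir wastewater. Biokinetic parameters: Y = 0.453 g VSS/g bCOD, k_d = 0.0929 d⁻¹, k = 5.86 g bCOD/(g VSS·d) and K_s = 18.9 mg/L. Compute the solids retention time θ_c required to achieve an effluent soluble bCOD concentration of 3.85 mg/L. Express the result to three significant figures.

θ_c ≈ 2.81 d

Specific growth rate at S = 3.85 mg/L: μ = YkS/(K_s+S) = 0.453·5.86·3.85/(18.9+3.85) = 0.4492 d⁻¹.
Then 1/θ_c = μ − k_d = 0.4492 − 0.0929 = 0.3563 d⁻¹, giving θ_c = 2.806 d.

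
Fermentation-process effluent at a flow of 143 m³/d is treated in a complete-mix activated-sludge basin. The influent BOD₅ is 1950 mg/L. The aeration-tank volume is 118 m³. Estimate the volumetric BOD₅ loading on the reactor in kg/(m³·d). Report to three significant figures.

L_v = Q S₀ / V = 143 × 1950 × 10⁻³ / 118.0 = 2.363 kg/(m³·d).

L_v ≈ 2.36 kg BOD₅/(m³·d)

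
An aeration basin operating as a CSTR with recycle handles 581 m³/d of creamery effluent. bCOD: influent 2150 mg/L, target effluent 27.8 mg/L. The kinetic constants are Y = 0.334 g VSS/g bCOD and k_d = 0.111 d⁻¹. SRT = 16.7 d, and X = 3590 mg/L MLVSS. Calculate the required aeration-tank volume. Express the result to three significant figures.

Steady-state biomass mass balance: V·X·(1 + k_d·θ_c) = Y·Q·(S₀ − S)·θ_c, so V = 0.334 × 581 × (2150 − 27.8) × 16.7 / [3590 × (1 + 0.111 × 16.7)] = 6.88×10^6 / 10245 = 671.3 m³.

V ≈ 671 m³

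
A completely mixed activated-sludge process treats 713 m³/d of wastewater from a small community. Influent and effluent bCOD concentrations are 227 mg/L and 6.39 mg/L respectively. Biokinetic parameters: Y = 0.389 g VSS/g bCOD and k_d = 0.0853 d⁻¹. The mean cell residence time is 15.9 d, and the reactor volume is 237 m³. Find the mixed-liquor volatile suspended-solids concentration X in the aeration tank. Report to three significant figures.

Solving the biomass balance for X: X = Y Q (S₀−S) θ_c / [V (1+k_d θ_c)] = 0.389 × 713 × (227 − 6.39) × 15.9 / [237 × (1 + 0.0853 × 15.9)] = 1742 mg/L.

X ≈ 1740 mg/L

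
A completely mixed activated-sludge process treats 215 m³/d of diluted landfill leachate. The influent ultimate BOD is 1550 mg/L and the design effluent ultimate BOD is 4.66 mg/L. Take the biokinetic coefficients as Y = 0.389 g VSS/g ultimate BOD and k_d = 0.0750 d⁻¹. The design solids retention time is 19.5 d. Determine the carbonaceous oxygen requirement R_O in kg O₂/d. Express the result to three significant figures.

Observed yield with endogenous decay: Y_obs = Y / (1 + k_d·θ_c) = 0.389 / (1 + 0.0750 × 19.5) = 0.389 / 2.462 = 0.1580 g VSS/g ultimate BOD.
Q·(S₀ − S) = 215 × (1550 − 4.66) × 10⁻³ = 332.2 kg/d removed.
Biomass synthesised: P_X = Y_obs × 332.2 = 52.49 kg VSS/d.
Carbonaceous O₂ demand = substrate oxidised − cell-mass equivalent = 332.2 − 1.42 × 52.49 = 257.7 kg O₂/d.

R_O ≈ 258 kg O₂/d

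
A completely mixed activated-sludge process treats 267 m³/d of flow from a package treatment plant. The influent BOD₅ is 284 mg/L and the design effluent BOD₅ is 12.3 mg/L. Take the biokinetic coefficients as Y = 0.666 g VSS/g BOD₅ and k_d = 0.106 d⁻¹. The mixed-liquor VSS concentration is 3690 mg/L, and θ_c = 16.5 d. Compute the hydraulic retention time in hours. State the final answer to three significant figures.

Steady-state biomass mass balance: V·X·(1 + k_d·θ_c) = Y·Q·(S₀ − S)·θ_c, so V = 0.666 × 267 × (284 − 12.3) × 16.5 / [3690 × (1 + 0.106 × 16.5)] = 7.97×10^5 / 10144 = 78.59 m³.
HRT = V/Q = 78.59 m³ / 267 m³·d⁻¹ = 0.2943 d × 24 = 7.064 h.

τ ≈ 7.06 h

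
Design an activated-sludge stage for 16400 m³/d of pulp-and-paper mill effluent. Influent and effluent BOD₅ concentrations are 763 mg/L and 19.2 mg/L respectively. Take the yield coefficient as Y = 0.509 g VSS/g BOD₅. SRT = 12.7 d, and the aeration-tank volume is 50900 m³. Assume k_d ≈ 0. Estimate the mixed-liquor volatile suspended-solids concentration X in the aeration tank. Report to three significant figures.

From V·X = Y·Q·(S₀ − S)·θ_c (decay neglected): X = 0.509 × 16400 × (763 − 19.2) × 12.7 / 50900 = 1549 mg/L.

X ≈ 1550 mg/L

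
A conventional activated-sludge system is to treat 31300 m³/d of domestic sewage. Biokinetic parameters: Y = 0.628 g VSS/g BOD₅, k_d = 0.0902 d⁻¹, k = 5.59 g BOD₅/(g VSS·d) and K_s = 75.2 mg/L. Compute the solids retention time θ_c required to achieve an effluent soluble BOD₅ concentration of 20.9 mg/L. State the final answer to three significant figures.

θ_c ≈ 1.49 d

At the target effluent, Y k S/(K_s+S) = 0.628×5.59×20.9/96.10 = 0.7635 d⁻¹.
1/θ_c = 0.7635 − 0.0902 = 0.6733 d⁻¹, so θ_c = 1.485 d.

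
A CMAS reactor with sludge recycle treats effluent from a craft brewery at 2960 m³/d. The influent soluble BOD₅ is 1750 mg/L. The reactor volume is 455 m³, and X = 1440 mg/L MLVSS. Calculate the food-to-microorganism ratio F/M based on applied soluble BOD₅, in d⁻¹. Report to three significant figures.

F/M ≈ 7.91 d⁻¹

Food-to-microorganism ratio F/M = Q S₀ / (V X) = 2960 × 1750 / (455.0 × 1440) = 7.906 d⁻¹.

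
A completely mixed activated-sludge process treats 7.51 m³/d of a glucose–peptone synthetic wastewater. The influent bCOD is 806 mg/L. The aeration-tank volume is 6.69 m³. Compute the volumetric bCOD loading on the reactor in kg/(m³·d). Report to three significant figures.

L_v ≈ 0.905 kg bCOD/(m³·d)

Volumetric loading L_v = Q·S₀ / V = 7.51 × 806 g/m³ / 6.690 m³ = 904.8 g/(m³·d) = 0.9048 kg bCOD/(m³·d).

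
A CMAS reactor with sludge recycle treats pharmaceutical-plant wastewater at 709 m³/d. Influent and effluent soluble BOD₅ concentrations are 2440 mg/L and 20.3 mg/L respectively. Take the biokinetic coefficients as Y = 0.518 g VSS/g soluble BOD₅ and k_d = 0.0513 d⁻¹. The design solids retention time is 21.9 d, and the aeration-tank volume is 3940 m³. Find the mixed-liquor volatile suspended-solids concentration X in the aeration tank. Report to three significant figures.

Solving the biomass balance for X: X = Y Q (S₀−S) θ_c / [V (1+k_d θ_c)] = 0.518 × 709 × (2440 − 20.3) × 21.9 / [3940 × (1 + 0.0513 × 21.9)] = 2326 mg/L.

X ≈ 2330 mg/L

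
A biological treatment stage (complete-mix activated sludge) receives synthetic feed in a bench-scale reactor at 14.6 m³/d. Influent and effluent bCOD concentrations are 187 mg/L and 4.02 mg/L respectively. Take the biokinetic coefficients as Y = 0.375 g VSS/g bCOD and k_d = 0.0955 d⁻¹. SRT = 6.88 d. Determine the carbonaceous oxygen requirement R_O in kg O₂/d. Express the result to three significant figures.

Observed yield with endogenous decay: Y_obs = Y / (1 + k_d·θ_c) = 0.375 / (1 + 0.0955 × 6.88) = 0.375 / 1.657 = 0.2263 g VSS/g bCOD.
Q·(S₀ − S) = 14.6 × (187 − 4.02) × 10⁻³ = 2.672 kg/d removed.
Biomass synthesised: P_X = Y_obs × 2.672 = 0.6046 kg VSS/d.
Carbonaceous O₂ demand = substrate oxidised − cell-mass equivalent = 2.672 − 1.42 × 0.6046 = 1.813 kg O₂/d.

R_O ≈ 1.81 kg O₂/d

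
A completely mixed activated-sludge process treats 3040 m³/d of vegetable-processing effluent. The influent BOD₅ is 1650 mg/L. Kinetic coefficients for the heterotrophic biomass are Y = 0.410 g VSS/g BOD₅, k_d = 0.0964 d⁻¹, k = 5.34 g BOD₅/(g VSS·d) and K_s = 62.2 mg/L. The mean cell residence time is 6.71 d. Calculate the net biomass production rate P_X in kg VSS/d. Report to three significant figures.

For a completely mixed reactor with recycle the Lawrence–McCarty relation gives S = K_s·(1 + k_d·θ_c) / [θ_c·(Y·k − k_d) − 1] = 62.2 × (1 + 0.0964 × 6.71) / [6.71 × (0.410 × 5.34 − 0.0964) − 1] = 102.4 / 13.04 = 7.853 mg/L.
The observed yield is Y_obs = Y/(1 + k_d·θ_c) = 0.410 / (1 + 0.0964 × 6.71) = 0.410 / 1.647 = 0.2490 g VSS per g BOD₅ removed.
Q·(S₀ − S) = 3040 × (1650 − 7.85) × 10⁻³ = 4992 kg/d removed.
P_X = Y_obs · Q(S₀ − S) = 0.2490 × 4992 = 1243 kg VSS/d.

P_X ≈ 1240 kg VSS/d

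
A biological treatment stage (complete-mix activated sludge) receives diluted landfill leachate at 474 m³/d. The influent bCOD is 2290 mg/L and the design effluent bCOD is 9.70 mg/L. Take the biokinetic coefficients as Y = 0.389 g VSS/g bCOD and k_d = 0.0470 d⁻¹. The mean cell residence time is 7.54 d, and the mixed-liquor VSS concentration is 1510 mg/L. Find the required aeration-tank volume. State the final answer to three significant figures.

Steady-state biomass mass balance: V·X·(1 + k_d·θ_c) = Y·Q·(S₀ − S)·θ_c, so V = 0.389 × 474 × (2290 − 9.70) × 7.54 / [1510 × (1 + 0.0470 × 7.54)] = 3.17×10^6 / 2045 = 1550 m³.

V ≈ 1550 m³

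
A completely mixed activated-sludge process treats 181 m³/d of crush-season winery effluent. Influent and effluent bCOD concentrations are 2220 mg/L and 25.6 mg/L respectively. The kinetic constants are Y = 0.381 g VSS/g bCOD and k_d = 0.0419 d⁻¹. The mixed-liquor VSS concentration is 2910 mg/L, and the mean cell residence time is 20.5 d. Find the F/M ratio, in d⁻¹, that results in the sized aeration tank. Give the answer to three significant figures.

Rearranging the biomass balance for a CMAS with decay, V = Y·Q·ΔS·θ_c / [X·(1+k_d θ_c)] = 0.381 × 181 × (2220 − 25.6) × 20.5 / [2910 × (1 + 0.0419 × 20.5)] = 3.1×10^6 / 5410 = 573.5 m³.
Food-to-microorganism ratio F/M = Q S₀ / (V X) = 181 × 2220 / (573.5 × 2910) = 0.2408 d⁻¹.

F/M ≈ 0.241 d⁻¹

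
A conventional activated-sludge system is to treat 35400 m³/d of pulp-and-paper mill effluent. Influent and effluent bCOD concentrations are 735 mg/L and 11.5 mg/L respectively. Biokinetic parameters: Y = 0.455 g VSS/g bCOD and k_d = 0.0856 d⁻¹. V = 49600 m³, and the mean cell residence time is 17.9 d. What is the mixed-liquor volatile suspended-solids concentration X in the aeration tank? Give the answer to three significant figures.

Solving the biomass balance for X: X = Y Q (S₀−S) θ_c / [V (1+k_d θ_c)] = 0.455 × 35400 × (735 − 11.5) × 17.9 / [49600 × (1 + 0.0856 × 17.9)] = 1661 mg/L.

X ≈ 1660 mg/L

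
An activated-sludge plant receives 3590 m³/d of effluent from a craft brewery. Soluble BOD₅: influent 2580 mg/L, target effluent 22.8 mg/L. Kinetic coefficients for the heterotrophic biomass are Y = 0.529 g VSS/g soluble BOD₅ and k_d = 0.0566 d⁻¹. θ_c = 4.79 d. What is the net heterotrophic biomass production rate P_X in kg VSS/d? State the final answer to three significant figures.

The observed yield is Y_obs = Y/(1 + k_d·θ_c) = 0.529 / (1 + 0.0566 × 4.79) = 0.529 / 1.271 = 0.4162 g VSS per g soluble BOD₅ removed.
Q·(S₀ − S) = 3590 × (2580 − 22.8) × 10⁻³ = 9180 kg/d removed.
Biomass produced: P_X = Y_obs·Q·ΔS = 0.4162 × 9180 ≈ 3821 kg VSS/d.

P_X ≈ 3820 kg VSS/d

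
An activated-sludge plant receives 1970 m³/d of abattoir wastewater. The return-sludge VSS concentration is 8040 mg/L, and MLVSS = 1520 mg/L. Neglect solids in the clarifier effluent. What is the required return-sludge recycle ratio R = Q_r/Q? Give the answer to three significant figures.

Mass balance around the secondary clarifier (neglecting effluent solids): R = X / (X_r − X) = 1520 / (8040 − 1520) = 0.2331.

R ≈ 0.233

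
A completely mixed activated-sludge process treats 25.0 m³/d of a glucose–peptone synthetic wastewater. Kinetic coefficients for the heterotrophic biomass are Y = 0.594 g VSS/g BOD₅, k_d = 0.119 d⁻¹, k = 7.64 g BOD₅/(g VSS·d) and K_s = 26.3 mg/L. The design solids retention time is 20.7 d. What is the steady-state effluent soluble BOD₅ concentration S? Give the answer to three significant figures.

From the Monod/SRT balance for a CMAS, S = K_s·(1+k_d θ_c)/[θ_c·(Y k − k_d) − 1] = 26.3 × (1 + 0.119 × 20.7) / [20.7 × (0.594 × 7.64 − 0.119) − 1] = 91.08 / 90.48 = 1.007 mg/L.

S ≈ 1.01 mg/L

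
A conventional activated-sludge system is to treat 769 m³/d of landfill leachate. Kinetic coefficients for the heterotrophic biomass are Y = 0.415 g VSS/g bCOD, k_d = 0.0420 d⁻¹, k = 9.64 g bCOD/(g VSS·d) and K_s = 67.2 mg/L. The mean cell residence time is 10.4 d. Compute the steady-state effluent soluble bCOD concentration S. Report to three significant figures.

S ≈ 2.40 mg/L

For a completely mixed reactor with recycle the Lawrence–McCarty relation gives S = K_s·(1 + k_d·θ_c) / [θ_c·(Y·k − k_d) − 1] = 67.2 × (1 + 0.0420 × 10.4) / [10.4 × (0.415 × 9.64 − 0.0420) − 1] = 96.55 / 40.17 = 2.404 mg/L.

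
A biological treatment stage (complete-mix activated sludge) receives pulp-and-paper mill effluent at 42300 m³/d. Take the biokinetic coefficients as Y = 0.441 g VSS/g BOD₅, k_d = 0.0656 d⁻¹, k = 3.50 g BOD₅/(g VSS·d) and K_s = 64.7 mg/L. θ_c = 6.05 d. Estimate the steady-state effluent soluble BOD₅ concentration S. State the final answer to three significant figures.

S ≈ 11.4 mg/L

From the Monod/SRT balance for a CMAS, S = K_s·(1+k_d θ_c)/[θ_c·(Y k − k_d) − 1] = 64.7 × (1 + 0.0656 × 6.05) / [6.05 × (0.441 × 3.50 − 0.0656) − 1] = 90.38 / 7.941 = 11.38 mg/L.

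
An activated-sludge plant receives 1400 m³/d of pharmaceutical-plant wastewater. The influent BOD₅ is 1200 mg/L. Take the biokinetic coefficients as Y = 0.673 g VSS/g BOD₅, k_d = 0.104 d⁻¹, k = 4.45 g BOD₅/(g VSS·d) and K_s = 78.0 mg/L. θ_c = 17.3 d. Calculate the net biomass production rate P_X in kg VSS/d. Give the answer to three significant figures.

P_X ≈ 402 kg VSS/d

Effluent substrate depends only on kinetics and SRT: S = K_s(1 + k_d θ_c) / [θ_c(Yk − k_d) − 1] = 78.0 × (1 + 0.104 × 17.3) / [17.3 × (0.673 × 4.45 − 0.104) − 1] = 218.3 / 49.01 = 4.455 mg/L.
The observed yield is Y_obs = Y/(1 + k_d·θ_c) = 0.673 / (1 + 0.104 × 17.3) = 0.673 / 2.799 = 0.2404 g VSS per g BOD₅ removed.
Substrate removed = Q·(S₀ − S) = 1400 m³/d × (1200 − 4.45) g/m³ = 1.67×10^6 g/d = 1674 kg/d.
Net biomass production P_X = Y_obs × Q·(S₀ − S) = 0.2404 × 1674 = 402.4 kg VSS/d.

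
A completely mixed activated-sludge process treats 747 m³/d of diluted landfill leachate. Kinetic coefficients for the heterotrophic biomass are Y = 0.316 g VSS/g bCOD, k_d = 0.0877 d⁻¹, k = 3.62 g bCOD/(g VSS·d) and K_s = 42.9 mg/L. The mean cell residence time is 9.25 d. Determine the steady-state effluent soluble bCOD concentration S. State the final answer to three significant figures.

Effluent substrate depends only on kinetics and SRT: S = K_s(1 + k_d θ_c) / [θ_c(Yk − k_d) − 1] = 42.9 × (1 + 0.0877 × 9.25) / [9.25 × (0.316 × 3.62 − 0.0877) − 1] = 77.70 / 8.770 = 8.860 mg/L.

S ≈ 8.86 mg/L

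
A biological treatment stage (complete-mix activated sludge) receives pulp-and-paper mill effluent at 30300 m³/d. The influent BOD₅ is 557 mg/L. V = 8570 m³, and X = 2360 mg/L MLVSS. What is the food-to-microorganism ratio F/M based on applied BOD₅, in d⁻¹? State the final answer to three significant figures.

F/M ≈ 0.834 d⁻¹

F/M = applied load / biomass = Q·S₀/(V·X) = 30300 × 557 / (8570 × 2360) = 0.8345 d⁻¹.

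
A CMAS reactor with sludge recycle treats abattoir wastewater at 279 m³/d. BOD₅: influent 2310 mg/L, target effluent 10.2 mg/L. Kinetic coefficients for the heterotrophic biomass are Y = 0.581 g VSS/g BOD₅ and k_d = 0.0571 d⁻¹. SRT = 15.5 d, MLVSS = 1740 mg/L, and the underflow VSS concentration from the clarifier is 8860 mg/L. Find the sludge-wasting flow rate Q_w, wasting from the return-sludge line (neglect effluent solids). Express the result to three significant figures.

Q_w ≈ 22.3 m³/d

Rearranging the biomass balance for a CMAS with decay, V = Y·Q·ΔS·θ_c / [X·(1+k_d θ_c)] = 0.581 × 279 × (2310 − 10.2) × 15.5 / [1740 × (1 + 0.0571 × 15.5)] = 5.78×10^6 / 3280 = 1762 m³.
θ_c = V·X/(Q_w·X_r) when wasting from the recycle, so Q_w = V·X/(θ_c·X_r) = 1762 × 1740 / (15.5 × 8860) = 22.32 m³/d.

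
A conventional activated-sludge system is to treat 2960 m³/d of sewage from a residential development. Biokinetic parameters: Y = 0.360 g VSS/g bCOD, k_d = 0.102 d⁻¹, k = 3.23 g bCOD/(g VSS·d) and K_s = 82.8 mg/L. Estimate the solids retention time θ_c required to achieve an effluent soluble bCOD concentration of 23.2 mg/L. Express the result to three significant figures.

Specific growth rate at S = 23.2 mg/L: μ = YkS/(K_s+S) = 0.360·3.23·23.2/(82.8+23.2) = 0.2545 d⁻¹.
θ_c = 1/(μ − k_d) = 1/(0.2545 − 0.102) = 1/0.1525 = 6.557 d.

θ_c ≈ 6.56 d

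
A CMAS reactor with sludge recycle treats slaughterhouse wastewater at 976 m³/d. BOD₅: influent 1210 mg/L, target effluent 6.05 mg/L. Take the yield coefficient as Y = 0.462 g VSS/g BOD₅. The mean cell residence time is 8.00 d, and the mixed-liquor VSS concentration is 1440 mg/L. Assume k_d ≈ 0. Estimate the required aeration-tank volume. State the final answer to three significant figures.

With k_d = 0 the design equation reduces to V = Y Q (S₀−S) θ_c / X = 0.462 × 976 × (1210 − 6.05) × 8.00 / 1440 = 3016 m³.

V ≈ 3020 m³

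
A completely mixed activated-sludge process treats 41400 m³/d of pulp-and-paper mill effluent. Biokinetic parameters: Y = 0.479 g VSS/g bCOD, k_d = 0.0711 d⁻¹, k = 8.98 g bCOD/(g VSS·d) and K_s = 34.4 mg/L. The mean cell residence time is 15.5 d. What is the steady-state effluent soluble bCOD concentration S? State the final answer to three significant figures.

For a completely mixed reactor with recycle the Lawrence–McCarty relation gives S = K_s·(1 + k_d·θ_c) / [θ_c·(Y·k − k_d) − 1] = 34.4 × (1 + 0.0711 × 15.5) / [15.5 × (0.479 × 8.98 − 0.0711) − 1] = 72.31 / 64.57 = 1.120 mg/L.

S ≈ 1.12 mg/L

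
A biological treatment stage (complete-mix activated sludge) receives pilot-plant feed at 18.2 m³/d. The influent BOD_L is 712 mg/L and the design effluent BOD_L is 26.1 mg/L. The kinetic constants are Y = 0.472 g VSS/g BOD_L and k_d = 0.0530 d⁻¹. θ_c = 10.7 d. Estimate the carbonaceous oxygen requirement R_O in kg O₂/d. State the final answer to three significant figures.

Observed yield with endogenous decay: Y_obs = Y / (1 + k_d·θ_c) = 0.472 / (1 + 0.0530 × 10.7) = 0.472 / 1.567 = 0.3012 g VSS/g BOD_L.
ΔS = 712 − 26.1 = 685.9 mg/L, so the substrate removal rate is 18.2 × 685.9/1000 = 12.48 kg BOD_L/d.
Biomass synthesised: P_X = Y_obs × 12.48 = 3.760 kg VSS/d.
R_O = Q·(S₀ − S) − 1.42·P_X = 12.48 − 1.42 × 3.760 = 7.144 kg O₂/d.

R_O ≈ 7.14 kg O₂/d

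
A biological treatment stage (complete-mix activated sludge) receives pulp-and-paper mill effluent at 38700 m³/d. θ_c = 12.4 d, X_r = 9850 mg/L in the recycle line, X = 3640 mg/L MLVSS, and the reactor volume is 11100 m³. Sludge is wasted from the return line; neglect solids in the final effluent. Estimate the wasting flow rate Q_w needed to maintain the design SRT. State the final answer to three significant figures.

θ_c = V·X/(Q_w·X_r) when wasting from the recycle, so Q_w = V·X/(θ_c·X_r) = 11100 × 3640 / (12.4 × 9850) = 330.8 m³/d.

Q_w ≈ 331 m³/d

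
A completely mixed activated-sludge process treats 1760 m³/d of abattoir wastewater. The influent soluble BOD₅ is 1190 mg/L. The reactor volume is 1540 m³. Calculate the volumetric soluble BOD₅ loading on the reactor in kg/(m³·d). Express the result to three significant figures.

L_v ≈ 1.36 kg soluble BOD₅/(m³·d)

Applied soluble BOD₅ load per unit volume = Q·S₀/V = (1760 × 1190/1000)/1540 = 1.360 kg soluble BOD₅·m⁻³·d⁻¹.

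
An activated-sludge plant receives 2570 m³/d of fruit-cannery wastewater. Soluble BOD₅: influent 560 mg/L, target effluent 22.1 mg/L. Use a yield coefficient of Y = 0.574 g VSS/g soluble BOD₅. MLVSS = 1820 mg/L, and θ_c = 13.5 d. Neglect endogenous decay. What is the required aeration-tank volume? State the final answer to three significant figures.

Biomass mass balance (decay neglected): V·X = Y·Q·(S₀ − S)·θ_c, so V = 0.574 × 2570 × (560 − 22.1) × 13.5 / 1820 = 5886 m³.

V ≈ 5890 m³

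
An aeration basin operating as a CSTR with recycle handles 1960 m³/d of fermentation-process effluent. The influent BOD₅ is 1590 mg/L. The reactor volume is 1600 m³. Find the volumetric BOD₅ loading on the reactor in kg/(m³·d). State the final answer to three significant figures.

Volumetric loading L_v = Q·S₀ / V = 1960 × 1590 g/m³ / 1600 m³ = 1948 g/(m³·d) = 1.948 kg BOD₅/(m³·d).

L_v ≈ 1.95 kg BOD₅/(m³·d)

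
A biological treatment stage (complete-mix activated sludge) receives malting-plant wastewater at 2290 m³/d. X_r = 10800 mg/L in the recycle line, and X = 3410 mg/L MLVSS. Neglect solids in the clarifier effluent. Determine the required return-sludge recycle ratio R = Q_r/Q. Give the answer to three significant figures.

Solids balance on the clarifier gives (1+R)X = R·X_r, so R = X/(X_r − X) = 3410 / (10800 − 3410) = 0.4614.

R ≈ 0.461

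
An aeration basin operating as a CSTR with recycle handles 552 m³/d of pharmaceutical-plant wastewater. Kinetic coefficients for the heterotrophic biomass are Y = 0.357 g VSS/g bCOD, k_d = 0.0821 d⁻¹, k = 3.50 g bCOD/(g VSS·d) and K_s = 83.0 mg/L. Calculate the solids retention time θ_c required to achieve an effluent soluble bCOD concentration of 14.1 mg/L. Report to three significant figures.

θ_c ≈ 10.1 d

Specific growth rate at S = 14.1 mg/L: μ = YkS/(K_s+S) = 0.357·3.50·14.1/(83.0+14.1) = 0.1814 d⁻¹.
Then 1/θ_c = μ − k_d = 0.1814 − 0.0821 = 0.09934 d⁻¹, giving θ_c = 10.07 d.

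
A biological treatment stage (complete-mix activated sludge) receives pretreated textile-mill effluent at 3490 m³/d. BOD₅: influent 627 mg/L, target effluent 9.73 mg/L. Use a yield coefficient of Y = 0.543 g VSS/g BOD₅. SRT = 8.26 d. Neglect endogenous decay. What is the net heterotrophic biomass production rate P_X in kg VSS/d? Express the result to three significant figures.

P_X ≈ 1170 kg VSS/d

No decay correction is needed, so Y_obs = Y = 0.543.
ΔS = 627 − 9.73 = 617.3 mg/L, so the substrate removal rate is 3490 × 617.3/1000 = 2154 kg BOD₅/d.
Net biomass production P_X = Y_obs × Q·(S₀ − S) = 0.5430 × 2154 = 1170 kg VSS/d.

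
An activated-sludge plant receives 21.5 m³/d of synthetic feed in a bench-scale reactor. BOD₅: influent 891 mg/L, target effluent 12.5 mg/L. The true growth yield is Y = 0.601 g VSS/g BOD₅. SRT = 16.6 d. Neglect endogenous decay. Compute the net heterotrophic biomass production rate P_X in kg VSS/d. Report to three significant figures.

P_X ≈ 11.4 kg VSS/d

With endogenous decay neglected, the observed yield equals the true yield: Y_obs = Y = 0.601 g VSS/g BOD₅.
Q·(S₀ − S) = 21.5 × (891 − 12.5) × 10⁻³ = 18.89 kg/d removed.
Net biomass production P_X = Y_obs × Q·(S₀ − S) = 0.6010 × 18.89 = 11.35 kg VSS/d.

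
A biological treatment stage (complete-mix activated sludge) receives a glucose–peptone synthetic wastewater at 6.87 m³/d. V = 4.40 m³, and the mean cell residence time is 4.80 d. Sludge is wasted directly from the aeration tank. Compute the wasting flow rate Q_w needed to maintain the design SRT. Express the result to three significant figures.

Q_w ≈ 0.917 m³/d

With mixed-liquor wasting, θ_c = V/Q_w, so Q_w = V/θ_c = 4.400/4.80 = 0.9167 m³/d.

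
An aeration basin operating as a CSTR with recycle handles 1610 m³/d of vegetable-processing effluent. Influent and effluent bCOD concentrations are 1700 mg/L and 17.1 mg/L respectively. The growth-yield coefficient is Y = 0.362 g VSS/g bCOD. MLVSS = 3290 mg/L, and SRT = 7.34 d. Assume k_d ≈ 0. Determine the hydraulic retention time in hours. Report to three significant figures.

τ ≈ 32.6 h

V·X = Y·Q·ΔS·θ_c gives V = 0.362 × 1610 × (1700 − 17.1) × 7.34 / 3290 = 2188 m³.
Hydraulic retention time τ = V/Q = 2188 / 1610 = 1.359 d = 32.62 h.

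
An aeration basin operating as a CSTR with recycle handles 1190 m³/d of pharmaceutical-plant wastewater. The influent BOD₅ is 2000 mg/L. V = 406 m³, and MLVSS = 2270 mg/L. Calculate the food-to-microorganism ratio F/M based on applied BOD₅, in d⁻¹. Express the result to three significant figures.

F/M = applied load / biomass = Q·S₀/(V·X) = 1190 × 2000 / (406.0 × 2270) = 2.582 d⁻¹.

F/M ≈ 2.58 d⁻¹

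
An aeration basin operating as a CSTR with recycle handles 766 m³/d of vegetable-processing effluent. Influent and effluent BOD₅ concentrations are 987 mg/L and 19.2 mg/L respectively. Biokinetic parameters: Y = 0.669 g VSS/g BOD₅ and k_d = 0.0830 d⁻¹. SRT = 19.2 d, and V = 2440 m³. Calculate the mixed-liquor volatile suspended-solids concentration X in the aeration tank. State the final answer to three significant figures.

X ≈ 1500 mg/L

From V·X·(1 + k_d·θ_c) = Y·Q·(S₀ − S)·θ_c: X = 0.669 × 766 × (987 − 19.2) × 19.2 / [2440 × (1 + 0.0830 × 19.2)] = 1505 mg/L.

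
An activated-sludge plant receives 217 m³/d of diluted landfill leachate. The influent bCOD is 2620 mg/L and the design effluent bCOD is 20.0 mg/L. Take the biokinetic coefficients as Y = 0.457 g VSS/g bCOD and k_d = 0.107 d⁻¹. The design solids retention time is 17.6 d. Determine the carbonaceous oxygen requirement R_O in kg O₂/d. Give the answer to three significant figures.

R_O ≈ 437 kg O₂/d

Observed yield with endogenous decay: Y_obs = Y / (1 + k_d·θ_c) = 0.457 / (1 + 0.107 × 17.6) = 0.457 / 2.883 = 0.1585 g VSS/g bCOD.
Mass of bCOD removed per day: Q(S₀ − S) = 217 × 2600 g/m³ = 564.2 kg/d.
P_X = Y_obs·Q·(S₀ − S) = 0.1585 × 564.2 = 89.43 kg VSS/d.
Carbonaceous O₂ demand = substrate oxidised − cell-mass equivalent = 564.2 − 1.42 × 89.43 = 437.2 kg O₂/d.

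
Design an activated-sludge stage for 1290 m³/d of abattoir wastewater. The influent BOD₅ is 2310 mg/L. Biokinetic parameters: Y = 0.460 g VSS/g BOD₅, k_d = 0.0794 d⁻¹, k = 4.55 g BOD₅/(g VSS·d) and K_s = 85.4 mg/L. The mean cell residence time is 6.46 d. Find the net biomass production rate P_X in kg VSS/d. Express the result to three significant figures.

P_X ≈ 902 kg VSS/d

Effluent substrate depends only on kinetics and SRT: S = K_s(1 + k_d θ_c) / [θ_c(Yk − k_d) − 1] = 85.4 × (1 + 0.0794 × 6.46) / [6.46 × (0.460 × 4.55 − 0.0794) − 1] = 129.2 / 12.01 = 10.76 mg/L.
The observed yield is Y_obs = Y/(1 + k_d·θ_c) = 0.460 / (1 + 0.0794 × 6.46) = 0.460 / 1.513 = 0.3040 g VSS per g BOD₅ removed.
Q·(S₀ − S) = 1290 × (2310 − 10.8) × 10⁻³ = 2966 kg/d removed.
Net biomass production P_X = Y_obs × Q·(S₀ − S) = 0.3040 × 2966 = 901.8 kg VSS/d.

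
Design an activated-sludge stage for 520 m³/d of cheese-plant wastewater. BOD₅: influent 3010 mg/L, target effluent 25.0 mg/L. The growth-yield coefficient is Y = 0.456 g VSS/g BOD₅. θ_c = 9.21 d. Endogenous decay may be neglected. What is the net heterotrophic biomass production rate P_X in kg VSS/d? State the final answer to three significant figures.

With endogenous decay neglected, the observed yield equals the true yield: Y_obs = Y = 0.456 g VSS/g BOD₅.
Substrate removed = Q·(S₀ − S) = 520 m³/d × (3010 − 25.0) g/m³ = 1.55×10^6 g/d = 1552 kg/d.
So the net sludge growth is P_X = 0.4560 × 1552 = 707.8 kg VSS/d.

P_X ≈ 708 kg VSS/d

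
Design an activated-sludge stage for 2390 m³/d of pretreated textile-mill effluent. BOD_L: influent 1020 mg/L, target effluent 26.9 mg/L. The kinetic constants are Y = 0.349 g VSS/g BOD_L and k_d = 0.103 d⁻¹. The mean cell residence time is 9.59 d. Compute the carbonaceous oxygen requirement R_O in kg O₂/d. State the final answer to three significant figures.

R_O ≈ 1780 kg O₂/d

The observed yield is Y_obs = Y/(1 + k_d·θ_c) = 0.349 / (1 + 0.103 × 9.59) = 0.349 / 1.988 = 0.1756 g VSS per g BOD_L removed.
Q·(S₀ − S) = 2390 × (1020 − 26.9) × 10⁻³ = 2374 kg/d removed.
Biomass synthesised: P_X = Y_obs × 2374 = 416.7 kg VSS/d.
R_O = Q·(S₀ − S) − 1.42·P_X = 2374 − 1.42 × 416.7 = 1782 kg O₂/d.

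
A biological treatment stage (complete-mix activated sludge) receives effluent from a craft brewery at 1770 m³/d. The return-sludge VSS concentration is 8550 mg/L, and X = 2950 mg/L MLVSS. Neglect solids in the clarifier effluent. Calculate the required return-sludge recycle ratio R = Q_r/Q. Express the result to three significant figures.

R ≈ 0.527

R = Q_r/Q = X/(X_r − X) = 2950 / (8550 − 2950) = 0.5268.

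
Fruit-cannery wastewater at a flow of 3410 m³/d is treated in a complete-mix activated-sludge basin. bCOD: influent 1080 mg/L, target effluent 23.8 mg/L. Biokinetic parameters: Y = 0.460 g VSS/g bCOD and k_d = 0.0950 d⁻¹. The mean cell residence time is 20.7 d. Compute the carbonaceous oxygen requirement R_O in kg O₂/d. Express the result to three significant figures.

R_O ≈ 2810 kg O₂/d

The observed yield is Y_obs = Y/(1 + k_d·θ_c) = 0.460 / (1 + 0.0950 × 20.7) = 0.460 / 2.966 = 0.1551 g VSS per g bCOD removed.
Mass of bCOD removed per day: Q(S₀ − S) = 3410 × 1056 g/m³ = 3602 kg/d.
P_X = Y_obs·Q·(S₀ − S) = 0.1551 × 3602 = 558.5 kg VSS/d.
R_O = Q·ΔS − 1.42 P_X = 3602 − 793.1 = 2809 kg O₂/d.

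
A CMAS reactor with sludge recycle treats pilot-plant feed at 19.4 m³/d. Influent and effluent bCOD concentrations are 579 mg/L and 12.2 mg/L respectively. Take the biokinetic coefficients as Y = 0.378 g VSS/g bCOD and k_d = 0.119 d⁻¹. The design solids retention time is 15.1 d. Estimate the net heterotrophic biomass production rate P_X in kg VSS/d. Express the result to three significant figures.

Observed yield with endogenous decay: Y_obs = Y / (1 + k_d·θ_c) = 0.378 / (1 + 0.119 × 15.1) = 0.378 / 2.797 = 0.1351 g VSS/g bCOD.
ΔS = 579 − 12.2 = 566.8 mg/L, so the substrate removal rate is 19.4 × 566.8/1000 = 11.00 kg bCOD/d.
P_X = Y_obs · Q(S₀ − S) = 0.1351 × 11.00 = 1.486 kg VSS/d.

P_X ≈ 1.49 kg VSS/d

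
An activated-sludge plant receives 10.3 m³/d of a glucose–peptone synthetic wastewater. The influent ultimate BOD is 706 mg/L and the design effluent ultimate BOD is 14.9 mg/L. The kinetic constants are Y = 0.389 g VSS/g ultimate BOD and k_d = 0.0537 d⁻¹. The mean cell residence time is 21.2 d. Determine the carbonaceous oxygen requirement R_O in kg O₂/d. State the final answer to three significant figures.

R_O ≈ 5.28 kg O₂/d

The observed yield is Y_obs = Y/(1 + k_d·θ_c) = 0.389 / (1 + 0.0537 × 21.2) = 0.389 / 2.138 = 0.1819 g VSS per g ultimate BOD removed.
Q·(S₀ − S) = 10.3 × (706 − 14.9) × 10⁻³ = 7.118 kg/d removed.
P_X = Y_obs·Q·(S₀ − S) = 0.1819 × 7.118 = 1.295 kg VSS/d.
R_O = Q·ΔS − 1.42 P_X = 7.118 − 1.839 = 5.280 kg O₂/d.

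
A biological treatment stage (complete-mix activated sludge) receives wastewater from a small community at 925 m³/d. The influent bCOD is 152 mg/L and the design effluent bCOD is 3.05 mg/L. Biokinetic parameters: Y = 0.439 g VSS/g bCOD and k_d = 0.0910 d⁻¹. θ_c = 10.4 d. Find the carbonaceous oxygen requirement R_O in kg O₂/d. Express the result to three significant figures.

R_O ≈ 93.7 kg O₂/d

Y_obs = Y / (1 + k_d θ_c) = 0.439 / (1 + 0.0910 × 10.4) = 0.439 / 1.946 = 0.2255.
ΔS = 152 − 3.05 = 148.9 mg/L, so the substrate removal rate is 925 × 148.9/1000 = 137.8 kg bCOD/d.
Biomass synthesised: P_X = Y_obs × 137.8 = 31.08 kg VSS/d.
R_O = Q·ΔS − 1.42 P_X = 137.8 − 44.13 = 93.65 kg O₂/d.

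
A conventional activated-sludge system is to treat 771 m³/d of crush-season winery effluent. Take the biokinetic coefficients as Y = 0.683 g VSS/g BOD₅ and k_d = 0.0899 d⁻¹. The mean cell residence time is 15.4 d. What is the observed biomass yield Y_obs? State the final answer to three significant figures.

Y_obs ≈ 0.286 g VSS/g BOD₅

Observed yield with endogenous decay: Y_obs = Y / (1 + k_d·θ_c) = 0.683 / (1 + 0.0899 × 15.4) = 0.683 / 2.384 = 0.2864 g VSS/g BOD₅.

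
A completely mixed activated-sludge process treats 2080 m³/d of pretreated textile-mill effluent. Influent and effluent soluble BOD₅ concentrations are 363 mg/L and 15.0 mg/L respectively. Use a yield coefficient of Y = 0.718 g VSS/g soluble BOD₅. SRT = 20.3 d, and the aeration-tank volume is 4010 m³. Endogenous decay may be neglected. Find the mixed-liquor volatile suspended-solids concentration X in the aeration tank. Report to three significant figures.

X = Y·Q·ΔS·θ_c / V = 0.718 × 2080 × (363 − 15.0) × 20.3 / 4010 = 2631 mg/L.

X ≈ 2630 mg/L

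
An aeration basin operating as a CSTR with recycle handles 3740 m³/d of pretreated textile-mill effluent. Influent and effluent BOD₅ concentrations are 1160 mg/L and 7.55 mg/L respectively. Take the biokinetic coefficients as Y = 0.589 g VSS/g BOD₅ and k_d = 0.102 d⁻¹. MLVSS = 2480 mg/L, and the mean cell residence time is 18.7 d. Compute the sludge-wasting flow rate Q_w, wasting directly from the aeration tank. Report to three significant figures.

Q_w ≈ 352 m³/d

From the SRT design equation V = Y Q (S₀−S) θ_c / [X (1 + k_d θ_c)] = 0.589 × 3740 × (1160 − 7.55) × 18.7 / [2480 × (1 + 0.102 × 18.7)] = 4.75×10^7 / 7210 = 6584 m³.
With mixed-liquor wasting, θ_c = V/Q_w, so Q_w = V/θ_c = 6584/18.7 = 352.1 m³/d.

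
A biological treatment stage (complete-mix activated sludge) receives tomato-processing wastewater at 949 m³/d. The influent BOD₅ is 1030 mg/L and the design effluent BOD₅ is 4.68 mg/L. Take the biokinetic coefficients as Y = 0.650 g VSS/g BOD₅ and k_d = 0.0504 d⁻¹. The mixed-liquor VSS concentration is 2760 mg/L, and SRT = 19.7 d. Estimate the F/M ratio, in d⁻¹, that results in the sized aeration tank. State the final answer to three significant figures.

Rearranging the biomass balance for a CMAS with decay, V = Y·Q·ΔS·θ_c / [X·(1+k_d θ_c)] = 0.650 × 949 × (1030 − 4.68) × 19.7 / [2760 × (1 + 0.0504 × 19.7)] = 1.25×10^7 / 5500 = 2265 m³.
F/M = Q·S₀ / (V·X) = 949 × 1030 / (2265 × 2760) = 0.1563 g BOD₅·(g VSS·d)⁻¹.

F/M ≈ 0.156 d⁻¹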